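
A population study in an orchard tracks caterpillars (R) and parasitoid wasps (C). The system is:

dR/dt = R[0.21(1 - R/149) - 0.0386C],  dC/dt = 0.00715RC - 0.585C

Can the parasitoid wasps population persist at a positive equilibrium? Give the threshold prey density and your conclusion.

Threshold R = 81.8; K > 81.8, so yes, the predator persists.

The predator equation gives dC/dt > 0 only when R > 0.585/0.00715 = 81.8.
Without the predator, R → K = 149. Since 149 > 81.8, the predator can invade and persist.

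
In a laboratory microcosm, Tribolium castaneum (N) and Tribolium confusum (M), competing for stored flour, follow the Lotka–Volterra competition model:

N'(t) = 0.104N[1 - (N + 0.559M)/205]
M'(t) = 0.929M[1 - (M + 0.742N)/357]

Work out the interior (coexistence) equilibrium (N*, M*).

Setting both brackets to zero gives the nullclines N + 0.559M = 205 and 0.742N + M = 357.
Substituting M = 357 - 0.742N into the first: N(1 - 0.559·0.742) = 205 - 0.559·357.
So N* = 5.44/0.585 = 9.29, and then M* = 357 - 0.742·9.29 = 350.

N* ≈ 9.29, M* ≈ 350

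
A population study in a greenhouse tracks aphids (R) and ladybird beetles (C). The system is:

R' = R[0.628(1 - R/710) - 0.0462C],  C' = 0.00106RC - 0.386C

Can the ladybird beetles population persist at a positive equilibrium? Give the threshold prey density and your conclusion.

The predator equation gives dC/dt > 0 only when R > 0.386/0.00106 = 364.
Without the predator, R → K = 710. Since 710 > 364, the predator can invade and persist.

Threshold R = 364; K > 364, so yes, the predator persists.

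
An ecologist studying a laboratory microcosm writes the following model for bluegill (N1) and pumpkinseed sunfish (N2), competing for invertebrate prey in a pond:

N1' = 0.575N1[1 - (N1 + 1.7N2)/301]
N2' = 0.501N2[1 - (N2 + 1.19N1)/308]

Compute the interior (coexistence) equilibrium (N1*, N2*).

N1* ≈ 218, N2* ≈ 49.1

Setting both brackets to zero gives the nullclines N1 + 1.7N2 = 301 and 1.19N1 + N2 = 308.
Substituting N2 = 308 - 1.19N1 into the first: N1(1 - 1.7·1.19) = 301 - 1.7·308.
So N1* = -223/-1.02 = 218, and then N2* = 308 - 1.19·218 = 49.1.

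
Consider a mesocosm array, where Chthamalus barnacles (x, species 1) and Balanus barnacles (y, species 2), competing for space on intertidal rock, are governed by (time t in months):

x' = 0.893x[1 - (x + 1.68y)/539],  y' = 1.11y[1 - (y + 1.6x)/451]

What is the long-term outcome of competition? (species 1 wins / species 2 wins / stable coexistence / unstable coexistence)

unstable coexistence (outcome depends on initial conditions)

Compare the nullcline intercepts: K1/α12 = 539/1.68 = 321 < K2 = 451; K2/α21 = 451/1.6 = 282 < K1 = 539.
Since both are reversed, neither can invade when rare; the interior point is a saddle.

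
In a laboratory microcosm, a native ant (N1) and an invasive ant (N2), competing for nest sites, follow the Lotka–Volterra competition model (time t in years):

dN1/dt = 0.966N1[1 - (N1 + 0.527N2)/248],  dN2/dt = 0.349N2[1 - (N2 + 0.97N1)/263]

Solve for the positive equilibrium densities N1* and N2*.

Setting both brackets to zero gives the nullclines N1 + 0.527N2 = 248 and 0.97N1 + N2 = 263.
Substituting N2 = 263 - 0.97N1 into the first: N1(1 - 0.527·0.97) = 248 - 0.527·263.
So N1* = 109/0.489 = 224, and then N2* = 263 - 0.97·224 = 45.9.

N1* ≈ 224, N2* ≈ 45.9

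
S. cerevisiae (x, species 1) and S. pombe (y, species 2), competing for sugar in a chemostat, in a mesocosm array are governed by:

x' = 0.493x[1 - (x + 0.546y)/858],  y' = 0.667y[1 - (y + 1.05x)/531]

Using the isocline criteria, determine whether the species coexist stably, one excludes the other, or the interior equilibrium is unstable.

species 1 excludes species 2

Compare the nullcline intercepts: K1/α12 = 858/0.546 = 1570 > K2 = 531; K2/α21 = 531/1.05 = 506 < K1 = 858.
Since the inequalities point opposite ways, species 1 can invade but species 2 cannot.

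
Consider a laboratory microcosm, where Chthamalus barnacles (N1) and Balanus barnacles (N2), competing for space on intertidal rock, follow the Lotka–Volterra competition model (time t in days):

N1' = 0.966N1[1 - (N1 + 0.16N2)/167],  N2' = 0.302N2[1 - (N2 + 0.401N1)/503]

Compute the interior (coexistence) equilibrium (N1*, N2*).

N1* ≈ 92.5, N2* ≈ 466

Setting both brackets to zero gives the nullclines N1 + 0.16N2 = 167 and 0.401N1 + N2 = 503.
Substituting N2 = 503 - 0.401N1 into the first: N1(1 - 0.16·0.401) = 167 - 0.16·503.
So N1* = 86.5/0.936 = 92.5, and then N2* = 503 - 0.401·92.5 = 466.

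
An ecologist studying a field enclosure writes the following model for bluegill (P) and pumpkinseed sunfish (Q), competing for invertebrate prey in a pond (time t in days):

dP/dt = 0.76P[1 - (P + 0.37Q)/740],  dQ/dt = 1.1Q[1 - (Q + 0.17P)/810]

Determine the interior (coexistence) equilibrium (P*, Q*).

Setting both brackets to zero gives the nullclines P + 0.37Q = 740 and 0.17P + Q = 810.
Substituting Q = 810 - 0.17P into the first: P(1 - 0.37·0.17) = 740 - 0.37·810.
So P* = 440/0.937 = 470, and then Q* = 810 - 0.17·470 = 730.

P* ≈ 470, Q* ≈ 730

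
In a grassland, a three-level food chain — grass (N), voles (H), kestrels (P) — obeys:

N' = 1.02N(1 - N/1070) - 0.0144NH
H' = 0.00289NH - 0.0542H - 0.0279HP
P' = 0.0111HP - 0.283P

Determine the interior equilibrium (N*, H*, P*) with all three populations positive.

N* ≈ 685, H* ≈ 25.5, P* ≈ 69

From dP/dt = 0: 0.0111H* = 0.283, so H* = 25.5.
From dN/dt = 0: 1.02(1 - N*/1070) = 0.0144·25.5, giving N* = 1070·(1 - 0.36) = 685.
From dH/dt = 0: 0.00289·685 - 0.0542 = 0.0279P*, so P* = 1.93/0.0279 = 69.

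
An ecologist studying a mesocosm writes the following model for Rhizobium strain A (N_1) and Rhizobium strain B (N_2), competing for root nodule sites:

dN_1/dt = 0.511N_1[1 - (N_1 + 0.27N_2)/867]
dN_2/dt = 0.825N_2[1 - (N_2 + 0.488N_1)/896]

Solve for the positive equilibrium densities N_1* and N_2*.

N_1* ≈ 720, N_2* ≈ 545

Setting both brackets to zero gives the nullclines N_1 + 0.27N_2 = 867 and 0.488N_1 + N_2 = 896.
Substituting N_2 = 896 - 0.488N_1 into the first: N_1(1 - 0.27·0.488) = 867 - 0.27·896.
So N_1* = 625/0.868 = 720, and then N_2* = 896 - 0.488·720 = 545.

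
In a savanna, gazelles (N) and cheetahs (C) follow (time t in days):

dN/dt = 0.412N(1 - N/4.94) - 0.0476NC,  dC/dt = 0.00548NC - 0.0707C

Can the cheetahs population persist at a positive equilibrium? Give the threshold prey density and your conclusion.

The predator equation gives dC/dt > 0 only when N > 0.0707/0.00548 = 12.9.
Without the predator, N → K = 4.94. Since 4.94 < 12.9, the predator cannot invade.

Threshold N = 12.9; K < 12.9, so no, the predator goes extinct.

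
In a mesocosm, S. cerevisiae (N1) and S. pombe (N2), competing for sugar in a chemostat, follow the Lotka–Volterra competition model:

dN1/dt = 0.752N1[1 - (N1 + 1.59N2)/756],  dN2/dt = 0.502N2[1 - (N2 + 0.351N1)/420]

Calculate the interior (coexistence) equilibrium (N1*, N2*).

N1* ≈ 200, N2* ≈ 350

Setting both brackets to zero gives the nullclines N1 + 1.59N2 = 756 and 0.351N1 + N2 = 420.
Substituting N2 = 420 - 0.351N1 into the first: N1(1 - 1.59·0.351) = 756 - 1.59·420.
So N1* = 88.2/0.442 = 200, and then N2* = 420 - 0.351·200 = 350.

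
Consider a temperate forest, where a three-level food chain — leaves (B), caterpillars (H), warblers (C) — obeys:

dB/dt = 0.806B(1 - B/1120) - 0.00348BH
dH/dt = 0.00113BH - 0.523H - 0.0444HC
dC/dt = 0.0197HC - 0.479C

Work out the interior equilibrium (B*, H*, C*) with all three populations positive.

B* ≈ 1000, H* ≈ 24.3, C* ≈ 13.7

From dC/dt = 0: 0.0197H* = 0.479, so H* = 24.3.
From dB/dt = 0: 0.806(1 - B*/1120) = 0.00348·24.3, giving B* = 1120·(1 - 0.105) = 1000.
From dH/dt = 0: 0.00113·1000 - 0.523 = 0.0444C*, so C* = 0.61/0.0444 = 13.7.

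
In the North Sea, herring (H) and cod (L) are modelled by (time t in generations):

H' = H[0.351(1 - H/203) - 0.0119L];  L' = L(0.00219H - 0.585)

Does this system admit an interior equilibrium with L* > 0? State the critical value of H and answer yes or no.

Threshold H = 267; K < 267, so no, the predator goes extinct.

The predator equation gives dL/dt > 0 only when H > 0.585/0.00219 = 267.
Without the predator, H → K = 203. Since 203 < 267, the predator cannot invade.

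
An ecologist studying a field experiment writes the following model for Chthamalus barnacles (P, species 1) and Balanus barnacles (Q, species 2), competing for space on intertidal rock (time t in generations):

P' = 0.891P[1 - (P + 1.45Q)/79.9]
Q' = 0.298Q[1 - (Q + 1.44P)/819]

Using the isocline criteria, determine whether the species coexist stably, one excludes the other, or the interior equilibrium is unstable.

Compare the nullcline intercepts: K1/α12 = 79.9/1.45 = 55.1 < K2 = 819; K2/α21 = 819/1.44 = 569 > K1 = 79.9.
Since the inequalities point opposite ways, species 2 can invade but species 1 cannot.

species 2 excludes species 1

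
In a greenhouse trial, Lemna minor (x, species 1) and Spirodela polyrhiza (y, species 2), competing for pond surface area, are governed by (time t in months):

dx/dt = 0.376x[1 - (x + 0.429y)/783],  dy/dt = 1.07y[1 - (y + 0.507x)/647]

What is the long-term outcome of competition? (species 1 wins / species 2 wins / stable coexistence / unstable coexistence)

stable coexistence

Compare the nullcline intercepts: K1/α12 = 783/0.429 = 1830 > K2 = 647; K2/α21 = 647/0.507 = 1280 > K1 = 783.
Since both inequalities hold, each species can invade when rare, so the interior equilibrium is stable.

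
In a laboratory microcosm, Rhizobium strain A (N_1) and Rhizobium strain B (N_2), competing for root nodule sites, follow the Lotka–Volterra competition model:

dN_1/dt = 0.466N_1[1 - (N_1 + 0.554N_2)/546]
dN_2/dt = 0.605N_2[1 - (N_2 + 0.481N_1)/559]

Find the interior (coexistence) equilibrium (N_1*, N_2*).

N_1* ≈ 322, N_2* ≈ 404

Setting both brackets to zero gives the nullclines N_1 + 0.554N_2 = 546 and 0.481N_1 + N_2 = 559.
Substituting N_2 = 559 - 0.481N_1 into the first: N_1(1 - 0.554·0.481) = 546 - 0.554·559.
So N_1* = 236/0.734 = 322, and then N_2* = 559 - 0.481·322 = 404.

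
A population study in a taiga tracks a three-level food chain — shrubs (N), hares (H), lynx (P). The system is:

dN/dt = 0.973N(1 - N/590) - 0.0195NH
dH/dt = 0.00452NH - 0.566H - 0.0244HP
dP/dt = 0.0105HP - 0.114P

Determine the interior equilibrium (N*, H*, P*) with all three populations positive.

N* ≈ 462, H* ≈ 10.9, P* ≈ 62.3

From dP/dt = 0: 0.0105H* = 0.114, so H* = 10.9.
From dN/dt = 0: 0.973(1 - N*/590) = 0.0195·10.9, giving N* = 590·(1 - 0.218) = 462.
From dH/dt = 0: 0.00452·462 - 0.566 = 0.0244P*, so P* = 1.52/0.0244 = 62.3.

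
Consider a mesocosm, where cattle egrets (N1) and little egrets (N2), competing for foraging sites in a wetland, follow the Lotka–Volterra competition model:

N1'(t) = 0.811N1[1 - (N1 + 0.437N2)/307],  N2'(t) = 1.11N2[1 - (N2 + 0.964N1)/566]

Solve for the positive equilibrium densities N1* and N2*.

Setting both brackets to zero gives the nullclines N1 + 0.437N2 = 307 and 0.964N1 + N2 = 566.
Substituting N2 = 566 - 0.964N1 into the first: N1(1 - 0.437·0.964) = 307 - 0.437·566.
So N1* = 59.7/0.579 = 103, and then N2* = 566 - 0.964·103 = 467.

N1* ≈ 103, N2* ≈ 467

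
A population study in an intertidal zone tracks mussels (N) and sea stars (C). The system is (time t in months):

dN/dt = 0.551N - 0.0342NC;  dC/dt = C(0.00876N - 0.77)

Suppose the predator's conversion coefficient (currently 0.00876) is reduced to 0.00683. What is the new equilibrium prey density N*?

N* ≈ 113

At the interior fixed point, setting dC/dt = 0 with C > 0 fixes N* = (predator death rate)/(NC coefficient) — independent of the other coefficients.
With the change, N* = 0.77/0.00683 = 113; it rises from 87.9.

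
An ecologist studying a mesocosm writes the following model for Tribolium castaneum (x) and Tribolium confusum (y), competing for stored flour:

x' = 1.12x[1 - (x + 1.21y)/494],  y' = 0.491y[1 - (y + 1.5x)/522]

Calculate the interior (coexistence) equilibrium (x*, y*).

Setting both brackets to zero gives the nullclines x + 1.21y = 494 and 1.5x + y = 522.
Substituting y = 522 - 1.5x into the first: x(1 - 1.21·1.5) = 494 - 1.21·522.
So x* = -138/-0.815 = 169, and then y* = 522 - 1.5·169 = 269.

x* ≈ 169, y* ≈ 269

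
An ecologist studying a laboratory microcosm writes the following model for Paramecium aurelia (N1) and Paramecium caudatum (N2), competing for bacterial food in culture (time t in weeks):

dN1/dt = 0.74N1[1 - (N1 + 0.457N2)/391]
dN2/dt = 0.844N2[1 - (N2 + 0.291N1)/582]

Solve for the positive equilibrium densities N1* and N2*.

N1* ≈ 144, N2* ≈ 540

Setting both brackets to zero gives the nullclines N1 + 0.457N2 = 391 and 0.291N1 + N2 = 582.
Substituting N2 = 582 - 0.291N1 into the first: N1(1 - 0.457·0.291) = 391 - 0.457·582.
So N1* = 125/0.867 = 144, and then N2* = 582 - 0.291·144 = 540.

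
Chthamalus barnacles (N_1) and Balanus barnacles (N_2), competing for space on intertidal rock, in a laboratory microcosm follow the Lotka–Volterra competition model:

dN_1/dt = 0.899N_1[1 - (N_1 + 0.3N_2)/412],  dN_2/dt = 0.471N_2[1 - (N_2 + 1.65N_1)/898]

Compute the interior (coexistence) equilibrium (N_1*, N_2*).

N_1* ≈ 282, N_2* ≈ 432

Setting both brackets to zero gives the nullclines N_1 + 0.3N_2 = 412 and 1.65N_1 + N_2 = 898.
Substituting N_2 = 898 - 1.65N_1 into the first: N_1(1 - 0.3·1.65) = 412 - 0.3·898.
So N_1* = 143/0.505 = 282, and then N_2* = 898 - 1.65·282 = 432.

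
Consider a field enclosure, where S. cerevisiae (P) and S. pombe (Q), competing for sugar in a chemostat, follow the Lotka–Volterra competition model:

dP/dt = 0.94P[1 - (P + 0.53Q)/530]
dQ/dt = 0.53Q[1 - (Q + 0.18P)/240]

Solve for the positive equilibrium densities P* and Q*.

P* ≈ 445, Q* ≈ 160

Setting both brackets to zero gives the nullclines P + 0.53Q = 530 and 0.18P + Q = 240.
Substituting Q = 240 - 0.18P into the first: P(1 - 0.53·0.18) = 530 - 0.53·240.
So P* = 403/0.905 = 445, and then Q* = 240 - 0.18·445 = 160.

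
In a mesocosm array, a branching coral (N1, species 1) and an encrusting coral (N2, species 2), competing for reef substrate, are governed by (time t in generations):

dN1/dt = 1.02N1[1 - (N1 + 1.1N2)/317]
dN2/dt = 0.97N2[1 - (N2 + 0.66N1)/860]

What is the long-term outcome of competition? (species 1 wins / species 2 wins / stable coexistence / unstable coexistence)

species 2 excludes species 1

Compare the nullcline intercepts: K1/α12 = 317/1.1 = 288 < K2 = 860; K2/α21 = 860/0.66 = 1300 > K1 = 317.
Since the inequalities point opposite ways, species 2 can invade but species 1 cannot.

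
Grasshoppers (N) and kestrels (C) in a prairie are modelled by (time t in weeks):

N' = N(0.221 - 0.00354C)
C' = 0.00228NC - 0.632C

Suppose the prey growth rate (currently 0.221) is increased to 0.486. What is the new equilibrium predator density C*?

C* ≈ 137

At the interior fixed point, setting dN/dt = 0 with N > 0 fixes C* = (prey growth rate)/(NC coefficient) — independent of the other coefficients.
With the change, C* = 0.486/0.00354 = 137; it rises from 62.4.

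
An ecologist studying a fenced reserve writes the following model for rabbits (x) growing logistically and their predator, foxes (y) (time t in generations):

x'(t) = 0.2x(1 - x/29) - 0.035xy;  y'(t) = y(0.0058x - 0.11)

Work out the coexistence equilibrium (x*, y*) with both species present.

From dy/dt = 0 with y > 0: 0.0058x* = 0.11, so x* = 19.
Substitute into dx/dt = 0: 0.2(1 - 19/29) = 0.035y*.
The bracket is 0.346, giving y* = 0.0692/0.035 = 1.98.

x* ≈ 19, y* ≈ 1.98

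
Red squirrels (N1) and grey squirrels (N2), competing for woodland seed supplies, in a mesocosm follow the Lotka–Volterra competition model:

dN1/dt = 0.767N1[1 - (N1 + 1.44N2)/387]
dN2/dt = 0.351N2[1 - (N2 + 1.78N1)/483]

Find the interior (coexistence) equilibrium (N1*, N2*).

N1* ≈ 197, N2* ≈ 132

Setting both brackets to zero gives the nullclines N1 + 1.44N2 = 387 and 1.78N1 + N2 = 483.
Substituting N2 = 483 - 1.78N1 into the first: N1(1 - 1.44·1.78) = 387 - 1.44·483.
So N1* = -309/-1.56 = 197, and then N2* = 483 - 1.78·197 = 132.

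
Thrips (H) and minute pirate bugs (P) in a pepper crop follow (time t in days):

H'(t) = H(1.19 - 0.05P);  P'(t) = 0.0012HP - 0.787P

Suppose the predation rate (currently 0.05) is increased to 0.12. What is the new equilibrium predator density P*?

At the interior fixed point, setting dH/dt = 0 with H > 0 fixes P* = (prey growth rate)/(HP coefficient) — independent of the other coefficients.
With the change, P* = 1.19/0.12 = 9.92; it falls from 23.8.

P* ≈ 9.92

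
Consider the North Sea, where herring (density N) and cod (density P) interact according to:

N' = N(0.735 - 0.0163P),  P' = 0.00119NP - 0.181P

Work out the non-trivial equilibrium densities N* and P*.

Set dP/dt = 0 with P > 0: 0.00119N - 0.181 = 0, so N* = 0.181/0.00119 = 152.
Set dN/dt = 0 with N > 0: 0.735 - 0.0163P = 0, so P* = 0.735/0.0163 = 45.1.

N* ≈ 152, P* ≈ 45.1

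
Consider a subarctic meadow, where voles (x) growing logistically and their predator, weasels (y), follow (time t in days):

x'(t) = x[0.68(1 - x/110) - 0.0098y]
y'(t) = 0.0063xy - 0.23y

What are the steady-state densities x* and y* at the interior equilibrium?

From dy/dt = 0 with y > 0: 0.0063x* = 0.23, so x* = 36.5.
Substitute into dx/dt = 0: 0.68(1 - 36.5/110) = 0.0098y*.
The bracket is 0.668, giving y* = 0.454/0.0098 = 46.4.

x* ≈ 36.5, y* ≈ 46.4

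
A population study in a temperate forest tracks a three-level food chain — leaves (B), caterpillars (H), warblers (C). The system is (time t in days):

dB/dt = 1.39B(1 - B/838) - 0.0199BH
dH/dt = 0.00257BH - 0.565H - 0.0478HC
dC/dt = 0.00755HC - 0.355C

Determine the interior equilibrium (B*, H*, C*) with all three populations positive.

From dC/dt = 0: 0.00755H* = 0.355, so H* = 47.
From dB/dt = 0: 1.39(1 - B*/838) = 0.0199·47, giving B* = 838·(1 - 0.673) = 274.
From dH/dt = 0: 0.00257·274 - 0.565 = 0.0478C*, so C* = 0.139/0.0478 = 2.91.

B* ≈ 274, H* ≈ 47, C* ≈ 2.91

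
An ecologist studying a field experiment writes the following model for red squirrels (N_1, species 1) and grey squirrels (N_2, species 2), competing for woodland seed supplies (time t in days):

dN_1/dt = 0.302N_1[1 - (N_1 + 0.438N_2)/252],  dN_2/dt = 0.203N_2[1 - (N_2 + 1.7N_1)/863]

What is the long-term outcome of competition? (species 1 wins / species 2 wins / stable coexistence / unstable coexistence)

Compare the nullcline intercepts: K1/α12 = 252/0.438 = 575 < K2 = 863; K2/α21 = 863/1.7 = 508 > K1 = 252.
Since the inequalities point opposite ways, species 2 can invade but species 1 cannot.

species 2 excludes species 1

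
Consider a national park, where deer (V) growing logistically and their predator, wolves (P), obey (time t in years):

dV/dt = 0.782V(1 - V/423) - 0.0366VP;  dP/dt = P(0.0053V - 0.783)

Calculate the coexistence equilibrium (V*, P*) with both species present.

From dP/dt = 0 with P > 0: 0.0053V* = 0.783, so V* = 148.
Substitute into dV/dt = 0: 0.782(1 - 148/423) = 0.0366P*.
The bracket is 0.651, giving P* = 0.509/0.0366 = 13.9.

V* ≈ 148, P* ≈ 13.9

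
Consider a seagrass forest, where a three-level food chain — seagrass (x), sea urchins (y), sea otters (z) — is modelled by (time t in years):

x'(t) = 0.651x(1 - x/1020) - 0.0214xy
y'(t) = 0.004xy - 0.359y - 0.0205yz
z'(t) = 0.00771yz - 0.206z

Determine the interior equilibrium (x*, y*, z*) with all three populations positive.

x* ≈ 124, y* ≈ 26.7, z* ≈ 6.71

From dz/dt = 0: 0.00771y* = 0.206, so y* = 26.7.
From dx/dt = 0: 0.651(1 - x*/1020) = 0.0214·26.7, giving x* = 1020·(1 - 0.878) = 124.
From dy/dt = 0: 0.004·124 - 0.359 = 0.0205z*, so z* = 0.138/0.0205 = 6.71.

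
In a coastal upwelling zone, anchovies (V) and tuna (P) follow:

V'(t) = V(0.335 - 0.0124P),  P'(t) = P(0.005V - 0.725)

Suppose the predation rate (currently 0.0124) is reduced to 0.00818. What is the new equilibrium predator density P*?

At the interior fixed point, setting dV/dt = 0 with V > 0 fixes P* = (prey growth rate)/(VP coefficient) — independent of the other coefficients.
With the change, P* = 0.335/0.00818 = 41; it rises from 27.

P* ≈ 41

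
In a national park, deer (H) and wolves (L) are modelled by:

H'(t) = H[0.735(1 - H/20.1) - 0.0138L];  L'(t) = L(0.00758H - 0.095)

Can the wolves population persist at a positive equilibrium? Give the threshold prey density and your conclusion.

Threshold H = 12.5; K > 12.5, so yes, the predator persists.

The predator equation gives dL/dt > 0 only when H > 0.095/0.00758 = 12.5.
Without the predator, H → K = 20.1. Since 20.1 > 12.5, the predator can invade and persist.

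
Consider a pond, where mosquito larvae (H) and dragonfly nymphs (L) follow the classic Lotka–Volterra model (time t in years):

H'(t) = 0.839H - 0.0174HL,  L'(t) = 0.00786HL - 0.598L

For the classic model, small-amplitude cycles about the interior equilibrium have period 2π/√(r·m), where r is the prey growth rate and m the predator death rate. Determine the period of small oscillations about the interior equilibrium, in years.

T ≈ 8.87 years

Here r = 0.839 and m = 0.598, so r·m = 0.502.
ω = √0.502 = 0.708 per year, hence T = 2π/ω ≈ 8.87 years.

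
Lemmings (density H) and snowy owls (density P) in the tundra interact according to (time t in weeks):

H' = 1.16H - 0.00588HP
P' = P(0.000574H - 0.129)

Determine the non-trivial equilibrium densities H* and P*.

Set dP/dt = 0 with P > 0: 0.000574H - 0.129 = 0, so H* = 0.129/0.000574 = 225.
Set dH/dt = 0 with H > 0: 1.16 - 0.00588P = 0, so P* = 1.16/0.00588 = 197.

H* ≈ 225, P* ≈ 197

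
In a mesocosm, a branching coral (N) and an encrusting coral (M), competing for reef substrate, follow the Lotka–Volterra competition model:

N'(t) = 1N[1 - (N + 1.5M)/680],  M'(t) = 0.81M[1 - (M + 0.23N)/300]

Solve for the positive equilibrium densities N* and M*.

Setting both brackets to zero gives the nullclines N + 1.5M = 680 and 0.23N + M = 300.
Substituting M = 300 - 0.23N into the first: N(1 - 1.5·0.23) = 680 - 1.5·300.
So N* = 230/0.655 = 351, and then M* = 300 - 0.23·351 = 219.

N* ≈ 351, M* ≈ 219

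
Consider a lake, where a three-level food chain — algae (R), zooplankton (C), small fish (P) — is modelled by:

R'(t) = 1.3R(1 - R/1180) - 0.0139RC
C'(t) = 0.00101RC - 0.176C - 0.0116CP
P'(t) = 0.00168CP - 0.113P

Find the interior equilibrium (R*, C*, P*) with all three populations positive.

From dP/dt = 0: 0.00168C* = 0.113, so C* = 67.3.
From dR/dt = 0: 1.3(1 - R*/1180) = 0.0139·67.3, giving R* = 1180·(1 - 0.719) = 331.
From dC/dt = 0: 0.00101·331 - 0.176 = 0.0116P*, so P* = 0.159/0.0116 = 13.7.

R* ≈ 331, C* ≈ 67.3, P* ≈ 13.7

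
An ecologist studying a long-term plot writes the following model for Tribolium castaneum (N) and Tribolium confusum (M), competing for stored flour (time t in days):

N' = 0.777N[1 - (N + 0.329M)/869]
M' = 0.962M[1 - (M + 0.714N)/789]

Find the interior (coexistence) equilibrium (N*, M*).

Setting both brackets to zero gives the nullclines N + 0.329M = 869 and 0.714N + M = 789.
Substituting M = 789 - 0.714N into the first: N(1 - 0.329·0.714) = 869 - 0.329·789.
So N* = 609/0.765 = 797, and then M* = 789 - 0.714·797 = 220.

N* ≈ 797, M* ≈ 220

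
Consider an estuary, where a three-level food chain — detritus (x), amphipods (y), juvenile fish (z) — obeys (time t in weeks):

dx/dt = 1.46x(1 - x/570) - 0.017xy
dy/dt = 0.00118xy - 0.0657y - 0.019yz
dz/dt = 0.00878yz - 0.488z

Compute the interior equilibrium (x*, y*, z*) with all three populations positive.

x* ≈ 201, y* ≈ 55.6, z* ≈ 9.03

From dz/dt = 0: 0.00878y* = 0.488, so y* = 55.6.
From dx/dt = 0: 1.46(1 - x*/570) = 0.017·55.6, giving x* = 570·(1 - 0.647) = 201.
From dy/dt = 0: 0.00118·201 - 0.0657 = 0.019z*, so z* = 0.172/0.019 = 9.03.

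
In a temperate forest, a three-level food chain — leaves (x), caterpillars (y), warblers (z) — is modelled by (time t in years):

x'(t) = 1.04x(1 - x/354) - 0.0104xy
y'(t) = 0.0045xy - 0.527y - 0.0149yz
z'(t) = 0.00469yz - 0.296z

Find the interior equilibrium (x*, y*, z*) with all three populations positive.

x* ≈ 131, y* ≈ 63.1, z* ≈ 4.07

From dz/dt = 0: 0.00469y* = 0.296, so y* = 63.1.
From dx/dt = 0: 1.04(1 - x*/354) = 0.0104·63.1, giving x* = 354·(1 - 0.631) = 131.
From dy/dt = 0: 0.0045·131 - 0.527 = 0.0149z*, so z* = 0.0606/0.0149 = 4.07.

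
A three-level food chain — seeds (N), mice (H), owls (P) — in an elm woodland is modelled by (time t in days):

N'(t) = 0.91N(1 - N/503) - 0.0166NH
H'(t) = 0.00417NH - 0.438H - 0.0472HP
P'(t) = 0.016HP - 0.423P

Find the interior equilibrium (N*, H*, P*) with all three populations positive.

From dP/dt = 0: 0.016H* = 0.423, so H* = 26.4.
From dN/dt = 0: 0.91(1 - N*/503) = 0.0166·26.4, giving N* = 503·(1 - 0.482) = 260.
From dH/dt = 0: 0.00417·260 - 0.438 = 0.0472P*, so P* = 0.648/0.0472 = 13.7.

N* ≈ 260, H* ≈ 26.4, P* ≈ 13.7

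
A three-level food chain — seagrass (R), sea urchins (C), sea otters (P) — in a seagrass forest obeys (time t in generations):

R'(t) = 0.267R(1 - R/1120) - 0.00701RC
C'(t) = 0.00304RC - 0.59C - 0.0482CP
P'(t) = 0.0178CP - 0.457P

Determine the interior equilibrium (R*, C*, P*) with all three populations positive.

From dP/dt = 0: 0.0178C* = 0.457, so C* = 25.7.
From dR/dt = 0: 0.267(1 - R*/1120) = 0.00701·25.7, giving R* = 1120·(1 - 0.674) = 365.
From dC/dt = 0: 0.00304·365 - 0.59 = 0.0482P*, so P* = 0.52/0.0482 = 10.8.

R* ≈ 365, C* ≈ 25.7, P* ≈ 10.8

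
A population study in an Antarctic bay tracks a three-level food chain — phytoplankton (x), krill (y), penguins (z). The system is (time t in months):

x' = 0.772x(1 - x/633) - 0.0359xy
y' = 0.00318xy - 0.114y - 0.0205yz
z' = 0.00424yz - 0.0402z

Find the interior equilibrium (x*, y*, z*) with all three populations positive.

From dz/dt = 0: 0.00424y* = 0.0402, so y* = 9.48.
From dx/dt = 0: 0.772(1 - x*/633) = 0.0359·9.48, giving x* = 633·(1 - 0.441) = 354.
From dy/dt = 0: 0.00318·354 - 0.114 = 0.0205z*, so z* = 1.01/0.0205 = 49.3.

x* ≈ 354, y* ≈ 9.48, z* ≈ 49.3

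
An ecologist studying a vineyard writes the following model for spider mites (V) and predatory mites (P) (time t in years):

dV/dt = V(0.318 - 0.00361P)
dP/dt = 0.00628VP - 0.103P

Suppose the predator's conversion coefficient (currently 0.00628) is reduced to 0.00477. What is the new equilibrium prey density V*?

At the interior fixed point, setting dP/dt = 0 with P > 0 fixes V* = (predator death rate)/(VP coefficient) — independent of the other coefficients.
With the change, V* = 0.103/0.00477 = 21.6; it rises from 16.4.

V* ≈ 21.6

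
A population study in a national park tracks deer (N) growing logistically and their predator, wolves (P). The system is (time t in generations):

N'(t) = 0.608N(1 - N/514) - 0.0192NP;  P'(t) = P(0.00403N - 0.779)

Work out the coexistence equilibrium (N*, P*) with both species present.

N* ≈ 193, P* ≈ 19.8

From dP/dt = 0 with P > 0: 0.00403N* = 0.779, so N* = 193.
Substitute into dN/dt = 0: 0.608(1 - 193/514) = 0.0192P*.
The bracket is 0.624, giving P* = 0.379/0.0192 = 19.8.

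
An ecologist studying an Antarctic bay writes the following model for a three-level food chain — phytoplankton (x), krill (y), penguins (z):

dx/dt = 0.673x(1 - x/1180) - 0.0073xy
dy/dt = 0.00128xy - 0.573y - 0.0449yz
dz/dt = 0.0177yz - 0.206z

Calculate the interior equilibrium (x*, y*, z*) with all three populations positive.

x* ≈ 1030, y* ≈ 11.6, z* ≈ 16.6

From dz/dt = 0: 0.0177y* = 0.206, so y* = 11.6.
From dx/dt = 0: 0.673(1 - x*/1180) = 0.0073·11.6, giving x* = 1180·(1 - 0.126) = 1030.
From dy/dt = 0: 0.00128·1030 - 0.573 = 0.0449z*, so z* = 0.747/0.0449 = 16.6.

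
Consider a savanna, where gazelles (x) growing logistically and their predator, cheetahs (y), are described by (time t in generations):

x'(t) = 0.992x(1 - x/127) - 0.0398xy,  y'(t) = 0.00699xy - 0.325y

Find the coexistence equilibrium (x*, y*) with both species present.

From dy/dt = 0 with y > 0: 0.00699x* = 0.325, so x* = 46.5.
Substitute into dx/dt = 0: 0.992(1 - 46.5/127) = 0.0398y*.
The bracket is 0.634, giving y* = 0.629/0.0398 = 15.8.

x* ≈ 46.5, y* ≈ 15.8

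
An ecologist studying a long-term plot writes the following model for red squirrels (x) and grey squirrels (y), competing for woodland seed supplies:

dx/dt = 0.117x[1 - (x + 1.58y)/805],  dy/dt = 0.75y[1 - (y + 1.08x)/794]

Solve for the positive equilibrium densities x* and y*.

Setting both brackets to zero gives the nullclines x + 1.58y = 805 and 1.08x + y = 794.
Substituting y = 794 - 1.08x into the first: x(1 - 1.58·1.08) = 805 - 1.58·794.
So x* = -450/-0.706 = 636, and then y* = 794 - 1.08·636 = 107.

x* ≈ 636, y* ≈ 107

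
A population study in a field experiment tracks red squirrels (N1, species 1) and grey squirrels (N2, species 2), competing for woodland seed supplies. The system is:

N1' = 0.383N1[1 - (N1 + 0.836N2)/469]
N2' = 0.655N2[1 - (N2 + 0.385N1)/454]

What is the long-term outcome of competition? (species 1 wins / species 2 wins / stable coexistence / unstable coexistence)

stable coexistence

Compare the nullcline intercepts: K1/α12 = 469/0.836 = 561 > K2 = 454; K2/α21 = 454/0.385 = 1180 > K1 = 469.
Since both inequalities hold, each species can invade when rare, so the interior equilibrium is stable.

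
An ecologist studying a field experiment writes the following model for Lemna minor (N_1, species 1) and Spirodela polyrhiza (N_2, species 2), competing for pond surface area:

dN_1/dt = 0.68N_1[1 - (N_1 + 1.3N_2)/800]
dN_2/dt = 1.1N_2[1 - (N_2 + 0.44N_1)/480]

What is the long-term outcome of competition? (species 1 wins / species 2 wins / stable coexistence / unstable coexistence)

stable coexistence

Compare the nullcline intercepts: K1/α12 = 800/1.3 = 615 > K2 = 480; K2/α21 = 480/0.44 = 1090 > K1 = 800.
Since both inequalities hold, each species can invade when rare, so the interior equilibrium is stable.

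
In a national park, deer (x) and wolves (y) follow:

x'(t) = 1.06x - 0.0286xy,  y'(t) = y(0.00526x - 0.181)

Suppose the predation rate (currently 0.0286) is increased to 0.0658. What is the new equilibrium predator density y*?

y* ≈ 16.1

At the interior fixed point, setting dx/dt = 0 with x > 0 fixes y* = (prey growth rate)/(xy coefficient) — independent of the other coefficients.
With the change, y* = 1.06/0.0658 = 16.1; it falls from 37.1.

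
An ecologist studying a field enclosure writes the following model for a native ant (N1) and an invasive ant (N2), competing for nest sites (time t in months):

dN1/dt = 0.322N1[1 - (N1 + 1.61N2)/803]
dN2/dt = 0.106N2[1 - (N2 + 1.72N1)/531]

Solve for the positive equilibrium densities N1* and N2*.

N1* ≈ 29.3, N2* ≈ 481

Setting both brackets to zero gives the nullclines N1 + 1.61N2 = 803 and 1.72N1 + N2 = 531.
Substituting N2 = 531 - 1.72N1 into the first: N1(1 - 1.61·1.72) = 803 - 1.61·531.
So N1* = -51.9/-1.77 = 29.3, and then N2* = 531 - 1.72·29.3 = 481.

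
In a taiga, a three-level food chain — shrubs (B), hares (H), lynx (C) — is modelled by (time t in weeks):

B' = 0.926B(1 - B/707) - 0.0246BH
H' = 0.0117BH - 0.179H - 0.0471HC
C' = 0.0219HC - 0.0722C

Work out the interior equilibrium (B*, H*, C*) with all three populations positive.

From dC/dt = 0: 0.0219H* = 0.0722, so H* = 3.3.
From dB/dt = 0: 0.926(1 - B*/707) = 0.0246·3.3, giving B* = 707·(1 - 0.0876) = 645.
From dH/dt = 0: 0.0117·645 - 0.179 = 0.0471C*, so C* = 7.37/0.0471 = 156.

B* ≈ 645, H* ≈ 3.3, C* ≈ 156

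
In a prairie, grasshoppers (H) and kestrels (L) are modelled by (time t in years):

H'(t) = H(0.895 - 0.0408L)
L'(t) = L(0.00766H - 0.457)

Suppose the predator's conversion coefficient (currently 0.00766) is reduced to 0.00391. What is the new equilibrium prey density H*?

H* ≈ 117

At the interior fixed point, setting dL/dt = 0 with L > 0 fixes H* = (predator death rate)/(HL coefficient) — independent of the other coefficients.
With the change, H* = 0.457/0.00391 = 117; it rises from 59.7.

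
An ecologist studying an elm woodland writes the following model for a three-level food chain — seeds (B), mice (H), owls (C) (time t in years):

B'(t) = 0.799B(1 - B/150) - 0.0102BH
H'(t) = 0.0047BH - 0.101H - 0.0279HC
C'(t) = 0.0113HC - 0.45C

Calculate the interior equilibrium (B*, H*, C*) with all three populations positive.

B* ≈ 73.7, H* ≈ 39.8, C* ≈ 8.8

From dC/dt = 0: 0.0113H* = 0.45, so H* = 39.8.
From dB/dt = 0: 0.799(1 - B*/150) = 0.0102·39.8, giving B* = 150·(1 - 0.508) = 73.7.
From dH/dt = 0: 0.0047·73.7 - 0.101 = 0.0279C*, so C* = 0.246/0.0279 = 8.8.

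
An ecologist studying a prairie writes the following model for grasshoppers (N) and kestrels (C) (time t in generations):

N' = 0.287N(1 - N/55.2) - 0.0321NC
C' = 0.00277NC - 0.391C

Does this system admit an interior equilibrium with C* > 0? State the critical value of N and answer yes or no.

The predator equation gives dC/dt > 0 only when N > 0.391/0.00277 = 141.
Without the predator, N → K = 55.2. Since 55.2 < 141, the predator cannot invade.

Threshold N = 141; K < 141, so no, the predator goes extinct.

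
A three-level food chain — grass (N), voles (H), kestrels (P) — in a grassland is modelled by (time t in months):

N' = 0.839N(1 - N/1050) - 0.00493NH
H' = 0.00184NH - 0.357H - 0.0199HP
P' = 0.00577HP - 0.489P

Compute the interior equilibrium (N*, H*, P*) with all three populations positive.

N* ≈ 527, H* ≈ 84.7, P* ≈ 30.8

From dP/dt = 0: 0.00577H* = 0.489, so H* = 84.7.
From dN/dt = 0: 0.839(1 - N*/1050) = 0.00493·84.7, giving N* = 1050·(1 - 0.498) = 527.
From dH/dt = 0: 0.00184·527 - 0.357 = 0.0199P*, so P* = 0.613/0.0199 = 30.8.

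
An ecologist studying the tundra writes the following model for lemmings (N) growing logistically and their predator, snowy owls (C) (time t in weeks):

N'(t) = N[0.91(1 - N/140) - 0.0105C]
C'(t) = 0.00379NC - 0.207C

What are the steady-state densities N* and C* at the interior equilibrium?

From dC/dt = 0 with C > 0: 0.00379N* = 0.207, so N* = 54.6.
Substitute into dN/dt = 0: 0.91(1 - 54.6/140) = 0.0105C*.
The bracket is 0.61, giving C* = 0.555/0.0105 = 52.9.

N* ≈ 54.6, C* ≈ 52.9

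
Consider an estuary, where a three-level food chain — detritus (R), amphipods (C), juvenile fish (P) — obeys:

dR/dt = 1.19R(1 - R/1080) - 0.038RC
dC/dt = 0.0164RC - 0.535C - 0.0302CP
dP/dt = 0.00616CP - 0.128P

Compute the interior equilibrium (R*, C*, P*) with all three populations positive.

R* ≈ 363, C* ≈ 20.8, P* ≈ 180

From dP/dt = 0: 0.00616C* = 0.128, so C* = 20.8.
From dR/dt = 0: 1.19(1 - R*/1080) = 0.038·20.8, giving R* = 1080·(1 - 0.664) = 363.
From dC/dt = 0: 0.0164·363 - 0.535 = 0.0302P*, so P* = 5.42/0.0302 = 180.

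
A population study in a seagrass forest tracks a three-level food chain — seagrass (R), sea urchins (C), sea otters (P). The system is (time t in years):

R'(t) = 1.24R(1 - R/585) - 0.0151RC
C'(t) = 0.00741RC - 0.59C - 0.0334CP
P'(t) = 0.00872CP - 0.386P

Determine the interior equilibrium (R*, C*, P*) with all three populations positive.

R* ≈ 270, C* ≈ 44.3, P* ≈ 42.2

From dP/dt = 0: 0.00872C* = 0.386, so C* = 44.3.
From dR/dt = 0: 1.24(1 - R*/585) = 0.0151·44.3, giving R* = 585·(1 - 0.539) = 270.
From dC/dt = 0: 0.00741·270 - 0.59 = 0.0334P*, so P* = 1.41/0.0334 = 42.2.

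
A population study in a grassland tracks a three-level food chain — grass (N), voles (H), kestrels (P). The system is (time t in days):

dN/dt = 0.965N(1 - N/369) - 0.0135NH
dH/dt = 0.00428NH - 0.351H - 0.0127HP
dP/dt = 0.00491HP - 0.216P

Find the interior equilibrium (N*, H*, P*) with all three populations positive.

N* ≈ 142, H* ≈ 44, P* ≈ 20.2

From dP/dt = 0: 0.00491H* = 0.216, so H* = 44.
From dN/dt = 0: 0.965(1 - N*/369) = 0.0135·44, giving N* = 369·(1 - 0.615) = 142.
From dH/dt = 0: 0.00428·142 - 0.351 = 0.0127P*, so P* = 0.256/0.0127 = 20.2.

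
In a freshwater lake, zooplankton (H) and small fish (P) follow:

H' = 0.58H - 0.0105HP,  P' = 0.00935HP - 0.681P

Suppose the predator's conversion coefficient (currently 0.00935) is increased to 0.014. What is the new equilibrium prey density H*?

H* ≈ 48.6

At the interior fixed point, setting dP/dt = 0 with P > 0 fixes H* = (predator death rate)/(HP coefficient) — independent of the other coefficients.
With the change, H* = 0.681/0.014 = 48.6; it falls from 72.8.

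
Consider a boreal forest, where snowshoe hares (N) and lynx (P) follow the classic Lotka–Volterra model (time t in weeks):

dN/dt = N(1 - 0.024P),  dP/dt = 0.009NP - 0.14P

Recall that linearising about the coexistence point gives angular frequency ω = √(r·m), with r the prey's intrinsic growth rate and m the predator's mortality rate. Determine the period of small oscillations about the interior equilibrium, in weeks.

Here r = 1 and m = 0.14, so r·m = 0.14.
ω = √0.14 = 0.374 per week, hence T = 2π/ω ≈ 16.8 weeks.

T ≈ 16.8 weeks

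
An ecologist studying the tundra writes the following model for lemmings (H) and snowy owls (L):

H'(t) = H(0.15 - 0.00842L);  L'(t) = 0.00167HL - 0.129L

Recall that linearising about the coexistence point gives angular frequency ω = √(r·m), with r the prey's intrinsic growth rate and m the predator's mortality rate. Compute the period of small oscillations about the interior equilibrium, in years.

T ≈ 45.2 years

Here r = 0.15 and m = 0.129, so r·m = 0.0193.
ω = √0.0193 = 0.139 per year, hence T = 2π/ω ≈ 45.2 years.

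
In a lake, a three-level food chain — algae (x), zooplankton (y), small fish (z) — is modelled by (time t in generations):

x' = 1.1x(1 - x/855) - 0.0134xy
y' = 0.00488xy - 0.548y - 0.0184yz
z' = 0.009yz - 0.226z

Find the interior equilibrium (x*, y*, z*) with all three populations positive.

From dz/dt = 0: 0.009y* = 0.226, so y* = 25.1.
From dx/dt = 0: 1.1(1 - x*/855) = 0.0134·25.1, giving x* = 855·(1 - 0.306) = 593.
From dy/dt = 0: 0.00488·593 - 0.548 = 0.0184z*, so z* = 2.35/0.0184 = 128.

x* ≈ 593, y* ≈ 25.1, z* ≈ 128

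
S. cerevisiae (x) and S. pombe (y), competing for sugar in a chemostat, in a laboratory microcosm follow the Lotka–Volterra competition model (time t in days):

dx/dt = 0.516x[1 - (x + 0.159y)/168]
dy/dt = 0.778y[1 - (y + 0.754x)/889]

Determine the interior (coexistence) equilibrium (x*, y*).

Setting both brackets to zero gives the nullclines x + 0.159y = 168 and 0.754x + y = 889.
Substituting y = 889 - 0.754x into the first: x(1 - 0.159·0.754) = 168 - 0.159·889.
So x* = 26.6/0.88 = 30.3, and then y* = 889 - 0.754·30.3 = 866.

x* ≈ 30.3, y* ≈ 866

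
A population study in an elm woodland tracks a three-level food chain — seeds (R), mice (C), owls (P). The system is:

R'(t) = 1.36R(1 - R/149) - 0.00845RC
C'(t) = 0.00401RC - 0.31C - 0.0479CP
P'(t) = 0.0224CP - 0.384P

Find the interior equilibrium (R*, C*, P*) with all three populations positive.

From dP/dt = 0: 0.0224C* = 0.384, so C* = 17.1.
From dR/dt = 0: 1.36(1 - R*/149) = 0.00845·17.1, giving R* = 149·(1 - 0.107) = 133.
From dC/dt = 0: 0.00401·133 - 0.31 = 0.0479P*, so P* = 0.224/0.0479 = 4.67.

R* ≈ 133, C* ≈ 17.1, P* ≈ 4.67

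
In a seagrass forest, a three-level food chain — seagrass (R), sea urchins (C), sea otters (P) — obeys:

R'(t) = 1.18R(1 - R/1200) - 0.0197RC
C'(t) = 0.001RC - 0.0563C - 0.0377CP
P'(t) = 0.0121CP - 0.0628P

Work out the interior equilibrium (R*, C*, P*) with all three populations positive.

R* ≈ 1100, C* ≈ 5.19, P* ≈ 27.6

From dP/dt = 0: 0.0121C* = 0.0628, so C* = 5.19.
From dR/dt = 0: 1.18(1 - R*/1200) = 0.0197·5.19, giving R* = 1200·(1 - 0.0866) = 1100.
From dC/dt = 0: 0.001·1100 - 0.0563 = 0.0377P*, so P* = 1.04/0.0377 = 27.6.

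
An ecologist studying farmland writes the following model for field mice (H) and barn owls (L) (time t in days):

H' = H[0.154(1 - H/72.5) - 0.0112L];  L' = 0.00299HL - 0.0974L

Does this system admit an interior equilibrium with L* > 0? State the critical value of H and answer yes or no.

The predator equation gives dL/dt > 0 only when H > 0.0974/0.00299 = 32.6.
Without the predator, H → K = 72.5. Since 72.5 > 32.6, the predator can invade and persist.

Threshold H = 32.6; K > 32.6, so yes, the predator persists.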